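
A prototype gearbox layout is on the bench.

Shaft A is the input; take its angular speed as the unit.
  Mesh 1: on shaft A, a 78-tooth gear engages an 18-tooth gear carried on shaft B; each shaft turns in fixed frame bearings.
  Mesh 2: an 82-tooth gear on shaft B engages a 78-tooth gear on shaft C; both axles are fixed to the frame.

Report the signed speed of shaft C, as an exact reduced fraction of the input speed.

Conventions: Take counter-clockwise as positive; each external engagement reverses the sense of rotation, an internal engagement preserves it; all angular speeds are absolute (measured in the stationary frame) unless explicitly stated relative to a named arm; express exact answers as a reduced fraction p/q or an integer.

41/9

2-mesh fixed-axis compound train (all bearings frame-fixed)
mesh 1 [78T→18T]: |ω|/ω_in = 1×78/18 = 13/3, sense flips to −
mesh 2 [82T→78T]: |ω|/ω_in = (13/3)×82/78 = 41/9, sense flips to +
signed output speed (× input speed) = 41/9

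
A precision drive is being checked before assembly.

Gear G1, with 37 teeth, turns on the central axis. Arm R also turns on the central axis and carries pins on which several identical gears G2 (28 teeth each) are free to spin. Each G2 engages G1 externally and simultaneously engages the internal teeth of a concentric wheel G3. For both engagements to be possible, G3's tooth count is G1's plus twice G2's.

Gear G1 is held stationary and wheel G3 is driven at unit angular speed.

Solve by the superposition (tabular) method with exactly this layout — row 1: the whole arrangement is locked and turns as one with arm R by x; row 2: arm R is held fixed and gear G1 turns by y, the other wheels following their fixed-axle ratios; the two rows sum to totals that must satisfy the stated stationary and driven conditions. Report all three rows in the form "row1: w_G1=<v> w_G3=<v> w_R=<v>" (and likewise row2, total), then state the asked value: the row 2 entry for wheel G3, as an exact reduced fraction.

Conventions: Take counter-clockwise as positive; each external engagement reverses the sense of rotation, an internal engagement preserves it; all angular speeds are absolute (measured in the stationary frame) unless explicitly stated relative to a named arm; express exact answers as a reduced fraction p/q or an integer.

row1: w_G1=93/130 w_G3=93/130 w_R=93/130
row2: w_G1=-93/130 w_G3=37/130 w_R=0
total: w_G1=0 w_G3=1 w_R=93/130
asked value: 37/130

class = planetary set [G3 = 37+2·28 = 93; Willis about the carrier]
row 1: whole set turns with the arm by x
superposition row 2 [arm held]: sun y, ring −(37/93)·y, arm 0
boundary: total ω_sun = x + y = 0 and total ω_ring = x − (37/93)·y = 1  ⇒  y = -93/130, x = 93/130
row 2 ring = −(37/93)·(-93/130) = 37/130
totals (row 1 + row 2): sun 93/130 + (-93/130) = 0, ring 93/130 + 37/130 = 1, arm 93/130 + 0 = 93/130
asked cell (row2, ring) = 37/130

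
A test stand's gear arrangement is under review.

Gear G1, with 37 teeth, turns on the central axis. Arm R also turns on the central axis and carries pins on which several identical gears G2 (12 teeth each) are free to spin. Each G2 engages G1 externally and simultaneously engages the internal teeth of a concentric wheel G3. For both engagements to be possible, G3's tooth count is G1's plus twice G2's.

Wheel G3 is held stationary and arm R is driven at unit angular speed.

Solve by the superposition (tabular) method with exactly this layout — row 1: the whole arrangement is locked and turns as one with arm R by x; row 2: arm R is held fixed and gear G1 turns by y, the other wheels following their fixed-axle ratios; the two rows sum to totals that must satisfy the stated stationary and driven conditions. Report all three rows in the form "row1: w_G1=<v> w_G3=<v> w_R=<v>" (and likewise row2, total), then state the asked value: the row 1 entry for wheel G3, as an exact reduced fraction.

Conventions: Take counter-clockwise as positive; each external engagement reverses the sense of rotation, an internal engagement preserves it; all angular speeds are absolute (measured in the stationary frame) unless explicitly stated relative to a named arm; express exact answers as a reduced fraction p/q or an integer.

row1: w_G1=1 w_G3=1 w_R=1
row2: w_G1=61/37 w_G3=-1 w_R=0
total: w_G1=98/37 w_G3=0 w_R=1
asked value: 1

topology: planetary set — G1 37T / G2 12T / G3 61T, arm = carrier (Willis)
row 1 (train locked, turned with arm): all members turn x
superposition row 2 [arm held]: sun y, ring −(37/61)·y, arm 0
boundary: total ω_ring = x − (37/61)·y = 0 and total ω_arm = x = 1  ⇒  y = 61/37, x = 1
row 2 ring = −(37/61)·61/37 = -1
totals (row 1 + row 2): sun 1 + 61/37 = 98/37, ring 1 + (-1) = 0, arm 1 + 0 = 1
asked cell (row1, ring) = 1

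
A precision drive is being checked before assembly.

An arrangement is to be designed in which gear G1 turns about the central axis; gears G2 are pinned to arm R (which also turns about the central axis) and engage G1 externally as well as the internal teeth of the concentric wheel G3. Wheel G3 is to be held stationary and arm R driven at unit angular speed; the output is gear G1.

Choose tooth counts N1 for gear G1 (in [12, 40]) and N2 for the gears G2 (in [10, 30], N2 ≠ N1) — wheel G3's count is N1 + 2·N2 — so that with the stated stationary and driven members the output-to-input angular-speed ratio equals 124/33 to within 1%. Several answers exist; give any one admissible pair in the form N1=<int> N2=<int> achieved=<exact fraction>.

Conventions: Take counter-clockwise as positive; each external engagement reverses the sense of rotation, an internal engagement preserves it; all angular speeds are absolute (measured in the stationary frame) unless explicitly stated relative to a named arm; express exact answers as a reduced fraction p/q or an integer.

N1=33 N2=29 achieved=124/33

class = planetary set [ratio 124/33 wanted; Willis about the carrier]
Willis with ω_ring = 0: ω_sun/ω_arm = (N1+N3)/N1; set equal to 124/33  ⇒  N3/N1 = 124/33 − 1 = 91/33
N3 = N1 + 2·N2  ⇒  N2/N1 = (N3/N1 − 1)/2 = (91/33 − 1)/2 = 29/33
smallest multiple with N1 ≥ 12 and N2 ≥ 10: k = 1  ⇒  N1 = 1·33 = 33, N2 = 1·29 = 29 (N1 ≤ 40, N2 ≤ 30, N2 ≠ N1 ✓), N3 = 33 + 2·29 = 91
check: (N1+N3)/N1 with N1 = 33, N3 = 91 gives 124/33; |achieved − target| = 0 ≤ 31/825 ✓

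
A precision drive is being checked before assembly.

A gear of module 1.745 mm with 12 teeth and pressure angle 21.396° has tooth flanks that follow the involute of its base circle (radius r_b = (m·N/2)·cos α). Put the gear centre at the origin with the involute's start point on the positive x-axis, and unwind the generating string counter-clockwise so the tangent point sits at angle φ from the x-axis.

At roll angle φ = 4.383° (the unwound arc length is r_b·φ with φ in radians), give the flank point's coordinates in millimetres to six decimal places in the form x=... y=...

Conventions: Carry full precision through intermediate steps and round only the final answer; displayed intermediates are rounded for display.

x=9.776903 y=0.001454

recognized (one wheel, involute flank): single-mesh tooth geometry, m = 1.745, N = 12
pitch radius r_p = m·N/2 = 1.745·12/2 = 10.470000
base radius r_b = r_p·cos α = 10.470000·cos 21.396° = 9.748421
roll angle φ = 4.383° = 0.07649778 rad
x = r_b·(cos φ + φ·sin φ) = 9.776903
y = r_b·(sin φ − φ·cos φ) = 0.001454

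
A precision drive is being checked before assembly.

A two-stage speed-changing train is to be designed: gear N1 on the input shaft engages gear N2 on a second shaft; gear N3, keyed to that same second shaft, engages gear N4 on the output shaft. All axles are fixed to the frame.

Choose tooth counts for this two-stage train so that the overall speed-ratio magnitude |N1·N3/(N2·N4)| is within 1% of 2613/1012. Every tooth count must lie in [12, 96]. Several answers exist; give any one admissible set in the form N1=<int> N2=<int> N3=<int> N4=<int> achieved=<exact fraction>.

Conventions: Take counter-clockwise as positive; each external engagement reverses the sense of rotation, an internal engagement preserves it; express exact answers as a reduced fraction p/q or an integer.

design class (target 2613/1012): fixed-axis compound train
target = 2613/1012 in lowest terms: an exact hit needs N1·N3 = k·2613 and N2·N4 = k·1012 for one integer k, every count in [12, 96]; additionally prefer no 1:1 stage (N1 ≠ N2, N3 ≠ N4)
k = 1: N1·N3 = 2613 = 39·67, N2·N4 = 1012 = 22·46
achieved = 39·67/(22·46) = 2613/1012; |achieved − target| = 0 ≤ 2613/101200 ✓

N1=39 N2=22 N3=67 N4=46 achieved=2613/1012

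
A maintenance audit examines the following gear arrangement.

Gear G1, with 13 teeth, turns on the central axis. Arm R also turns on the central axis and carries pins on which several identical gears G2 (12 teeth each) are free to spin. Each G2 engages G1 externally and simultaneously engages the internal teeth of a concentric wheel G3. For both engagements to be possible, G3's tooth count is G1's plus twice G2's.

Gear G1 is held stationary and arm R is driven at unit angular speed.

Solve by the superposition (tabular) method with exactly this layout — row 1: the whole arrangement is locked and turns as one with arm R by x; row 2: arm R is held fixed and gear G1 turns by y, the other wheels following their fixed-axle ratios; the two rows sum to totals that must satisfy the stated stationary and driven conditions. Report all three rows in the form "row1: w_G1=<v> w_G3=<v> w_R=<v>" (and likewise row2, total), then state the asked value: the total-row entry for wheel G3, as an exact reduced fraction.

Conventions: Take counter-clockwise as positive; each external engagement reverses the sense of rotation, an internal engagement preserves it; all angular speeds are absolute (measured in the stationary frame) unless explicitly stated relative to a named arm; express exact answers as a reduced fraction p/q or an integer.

topology: planetary set — G1 13T / G2 12T / G3 37T, arm = carrier (Willis)
superposition row 1 [locked train]: every member turns x
row 2 — arm fixed, fixed-axis ratios: sun y, ring −(13/37)·y, arm 0
boundary: total ω_sun = x + y = 0 and total ω_arm = x = 1  ⇒  y = -1, x = 1
row 2 ring = −(13/37)·(-1) = 13/37
totals (row 1 + row 2): sun 1 + (-1) = 0, ring 1 + 13/37 = 50/37, arm 1 + 0 = 1
asked cell (total, ring) = 50/37

row1: w_G1=1 w_G3=1 w_R=1
row2: w_G1=-1 w_G3=13/37 w_R=0
total: w_G1=0 w_G3=50/37 w_R=1
asked value: 50/37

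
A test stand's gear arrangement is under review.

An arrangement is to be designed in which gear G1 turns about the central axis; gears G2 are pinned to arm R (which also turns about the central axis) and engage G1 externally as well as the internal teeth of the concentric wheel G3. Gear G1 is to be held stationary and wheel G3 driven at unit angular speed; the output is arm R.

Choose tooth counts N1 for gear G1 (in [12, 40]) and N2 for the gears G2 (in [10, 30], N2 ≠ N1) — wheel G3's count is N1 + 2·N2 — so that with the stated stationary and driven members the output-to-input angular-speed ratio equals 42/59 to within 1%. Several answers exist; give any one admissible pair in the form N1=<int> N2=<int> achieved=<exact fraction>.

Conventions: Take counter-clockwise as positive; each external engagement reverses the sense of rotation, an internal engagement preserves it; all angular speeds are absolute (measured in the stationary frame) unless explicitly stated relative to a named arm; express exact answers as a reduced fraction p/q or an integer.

topology: planetary set — design target 42/59, arm = carrier (Willis)
Willis with ω_sun = 0: ω_arm/ω_ring = N3/(N1+N3); set equal to 42/59  ⇒  N3/N1 = (42/59)/(1 − 42/59) = 42/17
N3 = N1 + 2·N2  ⇒  N2/N1 = (N3/N1 − 1)/2 = (42/17 − 1)/2 = 25/34
smallest multiple with N1 ≥ 12 and N2 ≥ 10: k = 1  ⇒  N1 = 1·34 = 34, N2 = 1·25 = 25 (N1 ≤ 40, N2 ≤ 30, N2 ≠ N1 ✓), N3 = 34 + 2·25 = 84
check: N3/(N1+N3) with N1 = 34, N3 = 84 gives 42/59; |achieved − target| = 0 ≤ 21/2950 ✓

N1=34 N2=25 achieved=42/59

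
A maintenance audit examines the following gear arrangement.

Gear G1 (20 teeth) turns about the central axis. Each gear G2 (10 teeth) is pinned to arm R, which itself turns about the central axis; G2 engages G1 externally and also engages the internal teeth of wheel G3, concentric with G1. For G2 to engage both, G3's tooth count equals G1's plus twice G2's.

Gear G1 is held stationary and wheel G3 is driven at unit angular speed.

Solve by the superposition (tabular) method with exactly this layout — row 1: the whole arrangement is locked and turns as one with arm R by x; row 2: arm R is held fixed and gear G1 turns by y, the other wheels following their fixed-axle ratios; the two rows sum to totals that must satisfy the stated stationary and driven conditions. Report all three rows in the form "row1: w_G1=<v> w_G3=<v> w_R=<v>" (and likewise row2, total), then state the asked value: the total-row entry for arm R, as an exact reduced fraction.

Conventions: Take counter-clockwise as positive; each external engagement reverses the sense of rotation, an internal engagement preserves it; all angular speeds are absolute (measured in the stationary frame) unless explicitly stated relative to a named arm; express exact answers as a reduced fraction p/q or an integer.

row1: w_G1=2/3 w_G3=2/3 w_R=2/3
row2: w_G1=-2/3 w_G3=1/3 w_R=0
total: w_G1=0 w_G3=1 w_R=2/3
asked value: 2/3

recognized (axles ride arm R): planetary set, 20/10/40 teeth
row 1 — lock + rotate with arm: ω_sun = ω_ring = ω_arm = x
row 2: sun turns y, ring = −(20/40)·y, arm 0
boundary: total ω_sun = x + y = 0 and total ω_ring = x − (20/40)·y = 1  ⇒  y = -2/3, x = 2/3
row 2 ring = −(20/40)·(-2/3) = 1/3
totals (row 1 + row 2): sun 2/3 + (-2/3) = 0, ring 2/3 + 1/3 = 1, arm 2/3 + 0 = 2/3
asked cell (total, arm) = 2/3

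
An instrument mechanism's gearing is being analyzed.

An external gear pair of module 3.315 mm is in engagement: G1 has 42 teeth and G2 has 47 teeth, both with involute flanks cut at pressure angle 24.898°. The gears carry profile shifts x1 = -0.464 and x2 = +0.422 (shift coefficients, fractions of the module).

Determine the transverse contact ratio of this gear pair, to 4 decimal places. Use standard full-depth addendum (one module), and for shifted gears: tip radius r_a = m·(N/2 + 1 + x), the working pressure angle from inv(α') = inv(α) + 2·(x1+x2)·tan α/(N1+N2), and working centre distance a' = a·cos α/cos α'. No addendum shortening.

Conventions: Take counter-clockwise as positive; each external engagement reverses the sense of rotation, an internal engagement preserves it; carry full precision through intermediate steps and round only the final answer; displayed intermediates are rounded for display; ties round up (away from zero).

topology: single-mesh involute geometry — m = 3.315, 42T/47T pair
base radii: r_b1 = 63.144892, r_b2 = 70.662141
tip radii: r_a1 = 71.391840, r_a2 = 82.616430
inv(α') = inv(24.898°) + 2·(-0.464+0.422)·tan α/(42+47) = 0.02915197  ⇒  α' = 24.78087°
a' = a·cos α / cos α' = 147.5175·cos 24.898°/cos 24.78087° = 147.377963
action lengths: √(r_a1²−r_b1²) = 33.309419, √(r_a2²−r_b2²) = 42.805798
base pitch p_b = π·m·cos α = 9.446454
CR = (33.309419 + 42.805798 − 147.377963·sin 24.78087°)/9.446454 = 1.518232
contact ratio ≈ 1.5182

1.5182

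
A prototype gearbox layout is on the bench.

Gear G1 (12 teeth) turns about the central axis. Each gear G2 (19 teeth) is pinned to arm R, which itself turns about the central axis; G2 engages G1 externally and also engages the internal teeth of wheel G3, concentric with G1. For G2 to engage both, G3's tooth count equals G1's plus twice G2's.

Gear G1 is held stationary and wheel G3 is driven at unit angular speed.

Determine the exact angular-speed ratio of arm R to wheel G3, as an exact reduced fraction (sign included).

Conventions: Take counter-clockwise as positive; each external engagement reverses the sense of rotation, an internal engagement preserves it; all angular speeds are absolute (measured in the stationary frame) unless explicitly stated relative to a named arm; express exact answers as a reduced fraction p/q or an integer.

25/31

planetary set (12T centre, 19T on arm, 50T internal) — Willis relation
ring teeth: 12 + 2·19 = 50
12(ω_sun−ω_arm) = −50(ω_ring−ω_arm),  ω_sun = 0, ω_ring = 1
12(0−ω_arm) = −50(1−ω_arm)  ⇒  62·ω_arm = 50  ⇒  ω_arm = 25/31
ω_out/ω_in = 25/31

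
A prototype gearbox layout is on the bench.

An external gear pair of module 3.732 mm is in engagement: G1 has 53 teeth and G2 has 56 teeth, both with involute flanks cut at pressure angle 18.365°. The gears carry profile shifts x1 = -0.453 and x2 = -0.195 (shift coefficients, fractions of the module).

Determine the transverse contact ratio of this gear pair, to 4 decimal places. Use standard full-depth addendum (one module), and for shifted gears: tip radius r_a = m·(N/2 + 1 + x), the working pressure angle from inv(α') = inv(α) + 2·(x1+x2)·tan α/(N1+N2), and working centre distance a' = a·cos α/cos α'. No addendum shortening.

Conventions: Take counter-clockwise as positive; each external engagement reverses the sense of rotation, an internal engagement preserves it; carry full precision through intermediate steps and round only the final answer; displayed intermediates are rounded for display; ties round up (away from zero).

single-mesh involute tooth geometry (53T engaging 56T at module 3.732)
base radii: r_b1 = 93.860992, r_b2 = 99.173878
tip radii: r_a1 = 100.939404, r_a2 = 107.500260
inv(α') = inv(18.365°) + 2·(-0.453-0.195)·tan α/(53+56) = 0.00750050  ⇒  α' = 16.00543°
a' = a·cos α / cos α' = 203.3940·cos 18.365°/cos 16.00543° = 200.819524
action lengths: √(r_a1²−r_b1²) = 37.133240, √(r_a2²−r_b2²) = 41.483103
base pitch p_b = π·m·cos α = 11.127283
CR = (37.133240 + 41.483103 − 200.819524·sin 16.00543°)/11.127283 = 2.088981
contact ratio ≈ 2.0890

2.0890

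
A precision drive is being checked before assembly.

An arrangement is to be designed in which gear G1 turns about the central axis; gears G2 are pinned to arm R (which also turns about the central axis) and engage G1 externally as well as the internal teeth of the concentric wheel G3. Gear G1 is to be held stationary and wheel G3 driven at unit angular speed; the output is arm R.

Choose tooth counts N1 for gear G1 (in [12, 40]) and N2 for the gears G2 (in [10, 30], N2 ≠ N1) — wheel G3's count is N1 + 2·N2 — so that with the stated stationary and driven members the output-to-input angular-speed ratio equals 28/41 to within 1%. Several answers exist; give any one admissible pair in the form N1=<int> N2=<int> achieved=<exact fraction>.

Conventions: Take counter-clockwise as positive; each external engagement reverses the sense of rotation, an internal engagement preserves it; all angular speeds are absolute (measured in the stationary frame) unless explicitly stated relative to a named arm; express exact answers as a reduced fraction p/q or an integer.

class = planetary set [ratio 28/41 wanted; Willis about the carrier]
Willis with ω_sun = 0: ω_arm/ω_ring = N3/(N1+N3); set equal to 28/41  ⇒  N3/N1 = (28/41)/(1 − 28/41) = 28/13
N3 = N1 + 2·N2  ⇒  N2/N1 = (N3/N1 − 1)/2 = (28/13 − 1)/2 = 15/26
smallest multiple with N1 ≥ 12 and N2 ≥ 10: k = 1  ⇒  N1 = 1·26 = 26, N2 = 1·15 = 15 (N1 ≤ 40, N2 ≤ 30, N2 ≠ N1 ✓), N3 = 26 + 2·15 = 56
check: N3/(N1+N3) with N1 = 26, N3 = 56 gives 28/41; |achieved − target| = 0 ≤ 7/1025 ✓

N1=26 N2=15 achieved=28/41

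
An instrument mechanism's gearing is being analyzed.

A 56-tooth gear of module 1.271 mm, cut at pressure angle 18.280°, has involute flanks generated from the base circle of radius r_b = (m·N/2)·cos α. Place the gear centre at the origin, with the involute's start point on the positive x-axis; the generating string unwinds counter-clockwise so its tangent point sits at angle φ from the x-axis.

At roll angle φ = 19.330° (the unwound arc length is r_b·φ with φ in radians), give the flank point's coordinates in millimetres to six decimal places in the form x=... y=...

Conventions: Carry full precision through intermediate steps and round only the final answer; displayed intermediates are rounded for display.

x=35.660781 y=0.427632

class = single-mesh tooth geometry [base-circle involute, m = 1.271, 56T]
pitch radius r_p = m·N/2 = 1.271·56/2 = 35.588000
base radius r_b = r_p·cos α = 35.588000·cos 18.280° = 33.792052
roll angle φ = 19.330° = 0.33737214 rad
x = r_b·(cos φ + φ·sin φ) = 35.660781
y = r_b·(sin φ − φ·cos φ) = 0.427632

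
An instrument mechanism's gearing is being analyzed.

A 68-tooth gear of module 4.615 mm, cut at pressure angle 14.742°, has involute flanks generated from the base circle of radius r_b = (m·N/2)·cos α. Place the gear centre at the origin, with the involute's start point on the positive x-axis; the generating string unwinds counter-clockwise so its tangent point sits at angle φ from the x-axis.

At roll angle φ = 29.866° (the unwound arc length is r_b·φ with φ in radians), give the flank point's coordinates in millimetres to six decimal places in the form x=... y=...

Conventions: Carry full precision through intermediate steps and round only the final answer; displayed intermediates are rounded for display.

x=170.980822 y=6.971227

topology: single-mesh involute geometry — m = 4.615, N = 68
pitch radius r_p = m·N/2 = 4.615·68/2 = 156.910000
base radius r_b = r_p·cos α = 156.910000·cos 14.742° = 151.744755
roll angle φ = 29.866° = 0.52126003 rad
x = r_b·(cos φ + φ·sin φ) = 170.980822
y = r_b·(sin φ − φ·cos φ) = 6.971227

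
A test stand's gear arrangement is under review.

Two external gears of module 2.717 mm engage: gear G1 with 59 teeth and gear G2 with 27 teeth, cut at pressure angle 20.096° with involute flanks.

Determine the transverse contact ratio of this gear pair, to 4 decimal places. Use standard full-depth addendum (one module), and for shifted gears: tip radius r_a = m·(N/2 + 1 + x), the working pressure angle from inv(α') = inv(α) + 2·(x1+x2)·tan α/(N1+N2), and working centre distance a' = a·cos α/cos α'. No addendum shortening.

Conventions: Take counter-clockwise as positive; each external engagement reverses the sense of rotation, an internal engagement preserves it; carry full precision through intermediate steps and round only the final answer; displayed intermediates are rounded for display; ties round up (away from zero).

recognized (one external pair, fixed centres): single-mesh tooth geometry, m = 2.717, N1 = 59, N2 = 27
base radii: r_b1 = 75.271736, r_b2 = 34.446388
tip radii: r_a1 = 82.868500, r_a2 = 39.396500
no profile shift: α' = α, a' = a
action lengths: √(r_a1²−r_b1²) = 34.660555, √(r_a2²−r_b2²) = 19.118854
base pitch p_b = π·m·cos α = 8.016038
CR = (34.660555 + 19.118854 − 116.831000·sin 20.09600°)/8.016038 = 1.701210
contact ratio ≈ 1.7012

1.7012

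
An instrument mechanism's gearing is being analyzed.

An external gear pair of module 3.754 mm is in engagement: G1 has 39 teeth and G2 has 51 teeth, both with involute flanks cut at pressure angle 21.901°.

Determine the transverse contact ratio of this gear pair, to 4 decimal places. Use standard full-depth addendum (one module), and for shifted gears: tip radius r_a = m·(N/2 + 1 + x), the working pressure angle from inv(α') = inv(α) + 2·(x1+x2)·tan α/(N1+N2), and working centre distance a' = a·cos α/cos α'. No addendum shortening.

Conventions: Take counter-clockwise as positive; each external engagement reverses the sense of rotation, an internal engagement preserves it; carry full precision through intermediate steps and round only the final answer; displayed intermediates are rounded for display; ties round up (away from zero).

1.6432

topology: single-mesh involute geometry — m = 3.754, 39T/51T pair
base radii: r_b1 = 67.919921, r_b2 = 88.818358
tip radii: r_a1 = 76.957000, r_a2 = 99.481000
no profile shift: α' = α, a' = a
action lengths: √(r_a1²−r_b1²) = 36.183756, √(r_a2²−r_b2²) = 44.808132
base pitch p_b = π·m·cos α = 10.942396
CR = (36.183756 + 44.808132 − 168.930000·sin 21.90100°)/10.942396 = 1.643180
contact ratio ≈ 1.6432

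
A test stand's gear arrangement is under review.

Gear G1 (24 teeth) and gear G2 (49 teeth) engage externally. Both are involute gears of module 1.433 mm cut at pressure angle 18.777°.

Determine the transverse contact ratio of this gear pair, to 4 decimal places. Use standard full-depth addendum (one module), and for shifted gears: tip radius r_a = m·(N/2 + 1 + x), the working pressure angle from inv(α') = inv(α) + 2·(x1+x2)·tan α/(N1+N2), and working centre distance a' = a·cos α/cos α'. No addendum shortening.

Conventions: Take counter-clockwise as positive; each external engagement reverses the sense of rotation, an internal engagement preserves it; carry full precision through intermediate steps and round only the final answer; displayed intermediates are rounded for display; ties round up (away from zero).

1.7353

class = single-mesh tooth geometry [involute pair 24T × 49T, m = 1.433]
base radii: r_b1 = 16.280804, r_b2 = 33.239975
tip radii: r_a1 = 18.629000, r_a2 = 36.541500
no profile shift: α' = α, a' = a
action lengths: √(r_a1²−r_b1²) = 9.054008, √(r_a2²−r_b2²) = 15.178449
base pitch p_b = π·m·cos α = 4.262305
CR = (9.054008 + 15.178449 − 52.304500·sin 18.77700°)/4.262305 = 1.735303
contact ratio ≈ 1.7353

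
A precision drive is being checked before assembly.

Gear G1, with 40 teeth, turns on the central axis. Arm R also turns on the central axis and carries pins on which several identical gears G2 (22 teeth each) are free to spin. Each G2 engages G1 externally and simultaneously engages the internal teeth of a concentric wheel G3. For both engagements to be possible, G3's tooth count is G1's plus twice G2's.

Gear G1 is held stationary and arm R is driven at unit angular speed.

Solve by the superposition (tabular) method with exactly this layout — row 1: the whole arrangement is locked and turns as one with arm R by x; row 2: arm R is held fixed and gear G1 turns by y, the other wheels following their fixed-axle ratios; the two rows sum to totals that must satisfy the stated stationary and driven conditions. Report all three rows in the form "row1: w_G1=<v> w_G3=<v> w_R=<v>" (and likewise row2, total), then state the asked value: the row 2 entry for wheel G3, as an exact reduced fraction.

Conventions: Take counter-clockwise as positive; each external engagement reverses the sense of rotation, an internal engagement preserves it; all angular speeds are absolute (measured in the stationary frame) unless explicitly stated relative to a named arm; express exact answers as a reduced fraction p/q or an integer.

row1: w_G1=1 w_G3=1 w_R=1
row2: w_G1=-1 w_G3=10/21 w_R=0
total: w_G1=0 w_G3=31/21 w_R=1
asked value: 10/21

class = planetary set [G3 = 40+2·22 = 84; Willis about the carrier]
row 1: whole set turns with the arm by x
superposition row 2 [arm held]: sun y, ring −(40/84)·y, arm 0
boundary: total ω_sun = x + y = 0 and total ω_arm = x = 1  ⇒  y = -1, x = 1
row 2 ring = −(40/84)·(-1) = 10/21
totals (row 1 + row 2): sun 1 + (-1) = 0, ring 1 + 10/21 = 31/21, arm 1 + 0 = 1
asked cell (row2, ring) = 10/21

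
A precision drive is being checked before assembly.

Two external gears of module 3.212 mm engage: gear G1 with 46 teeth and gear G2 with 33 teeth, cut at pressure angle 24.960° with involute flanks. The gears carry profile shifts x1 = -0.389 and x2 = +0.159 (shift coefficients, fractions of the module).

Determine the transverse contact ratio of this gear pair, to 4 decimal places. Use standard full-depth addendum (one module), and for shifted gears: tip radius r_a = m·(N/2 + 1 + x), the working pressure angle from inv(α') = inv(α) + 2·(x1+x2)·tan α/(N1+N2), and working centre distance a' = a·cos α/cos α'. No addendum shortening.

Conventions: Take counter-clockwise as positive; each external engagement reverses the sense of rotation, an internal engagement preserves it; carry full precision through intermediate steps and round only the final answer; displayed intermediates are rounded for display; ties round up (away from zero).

class = single-mesh tooth geometry [involute pair 46T × 33T, m = 3.212]
base radii: r_b1 = 66.976174, r_b2 = 48.048125
tip radii: r_a1 = 75.838532, r_a2 = 56.720708
inv(α') = inv(24.960°) + 2·(-0.389+0.159)·tan α/(46+33) = 0.02711356  ⇒  α' = 24.21854°
a' = a·cos α / cos α' = 126.8740·cos 24.960°/cos 24.21854° = 126.124875
action lengths: √(r_a1²−r_b1²) = 35.576326, √(r_a2²−r_b2²) = 30.143264
base pitch p_b = π·m·cos α = 9.148342
CR = (35.576326 + 30.143264 − 126.124875·sin 24.21854°)/9.148342 = 1.528241
contact ratio ≈ 1.5282

1.5282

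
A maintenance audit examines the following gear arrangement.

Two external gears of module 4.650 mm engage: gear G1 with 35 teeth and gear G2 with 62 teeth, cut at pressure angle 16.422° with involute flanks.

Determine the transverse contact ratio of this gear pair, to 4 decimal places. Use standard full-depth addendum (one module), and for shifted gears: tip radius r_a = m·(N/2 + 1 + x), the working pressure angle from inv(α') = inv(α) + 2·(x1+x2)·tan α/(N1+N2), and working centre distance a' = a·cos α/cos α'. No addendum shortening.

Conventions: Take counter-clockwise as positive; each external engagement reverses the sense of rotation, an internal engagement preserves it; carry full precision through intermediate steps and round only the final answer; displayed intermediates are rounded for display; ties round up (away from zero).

single-mesh involute tooth geometry (35T engaging 62T at module 4.650)
base radii: r_b1 = 78.055347, r_b2 = 138.269472
tip radii: r_a1 = 86.025000, r_a2 = 148.800000
no profile shift: α' = α, a' = a
action lengths: √(r_a1²−r_b1²) = 36.161629, √(r_a2²−r_b2²) = 54.981753
base pitch p_b = π·m·cos α = 14.012463
CR = (36.161629 + 54.981753 − 225.525000·sin 16.42200°)/14.012463 = 1.954350
contact ratio ≈ 1.9544

1.9544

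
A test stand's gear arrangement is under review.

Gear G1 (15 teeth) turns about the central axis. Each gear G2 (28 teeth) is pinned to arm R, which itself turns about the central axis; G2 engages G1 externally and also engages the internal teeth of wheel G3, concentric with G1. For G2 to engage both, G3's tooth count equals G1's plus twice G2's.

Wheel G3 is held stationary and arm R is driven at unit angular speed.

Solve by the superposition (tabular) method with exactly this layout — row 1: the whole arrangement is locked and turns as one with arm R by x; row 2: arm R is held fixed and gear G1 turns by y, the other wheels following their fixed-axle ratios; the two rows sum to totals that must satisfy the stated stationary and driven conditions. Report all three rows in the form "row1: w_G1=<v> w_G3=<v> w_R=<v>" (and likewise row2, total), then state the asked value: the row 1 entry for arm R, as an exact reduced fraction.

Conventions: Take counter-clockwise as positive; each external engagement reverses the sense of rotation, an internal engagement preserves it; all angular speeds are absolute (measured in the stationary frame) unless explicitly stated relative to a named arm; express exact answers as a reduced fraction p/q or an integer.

row1: w_G1=1 w_G3=1 w_R=1
row2: w_G1=71/15 w_G3=-1 w_R=0
total: w_G1=86/15 w_G3=0 w_R=1
asked value: 1

planetary set (15T centre, 28T on arm, 71T internal) — Willis relation
row 1 (train locked, turned with arm): all members turn x
superposition row 2 [arm held]: sun y, ring −(15/71)·y, arm 0
boundary: total ω_ring = x − (15/71)·y = 0 and total ω_arm = x = 1  ⇒  y = 71/15, x = 1
row 2 ring = −(15/71)·71/15 = -1
totals (row 1 + row 2): sun 1 + 71/15 = 86/15, ring 1 + (-1) = 0, arm 1 + 0 = 1
asked cell (row1, arm) = 1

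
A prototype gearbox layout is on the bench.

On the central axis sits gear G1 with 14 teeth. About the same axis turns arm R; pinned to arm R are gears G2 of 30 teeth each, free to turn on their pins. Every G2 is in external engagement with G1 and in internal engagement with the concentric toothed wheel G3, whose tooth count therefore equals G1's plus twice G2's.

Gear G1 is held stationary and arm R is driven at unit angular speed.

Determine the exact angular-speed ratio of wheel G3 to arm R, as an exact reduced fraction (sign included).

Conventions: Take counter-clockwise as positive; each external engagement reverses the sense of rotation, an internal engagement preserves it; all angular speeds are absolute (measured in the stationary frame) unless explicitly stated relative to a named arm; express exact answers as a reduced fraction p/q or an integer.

44/37

class = planetary set [G3 = 14+2·30 = 74; Willis about the carrier]
ring teeth: 14 + 2·30 = 74
14(ω_sun−ω_arm) = −74(ω_ring−ω_arm),  ω_sun = 0, ω_arm = 1
ω_ring = 1 − (14/74)(0−1) = 44/37
ω_out/ω_in = 44/37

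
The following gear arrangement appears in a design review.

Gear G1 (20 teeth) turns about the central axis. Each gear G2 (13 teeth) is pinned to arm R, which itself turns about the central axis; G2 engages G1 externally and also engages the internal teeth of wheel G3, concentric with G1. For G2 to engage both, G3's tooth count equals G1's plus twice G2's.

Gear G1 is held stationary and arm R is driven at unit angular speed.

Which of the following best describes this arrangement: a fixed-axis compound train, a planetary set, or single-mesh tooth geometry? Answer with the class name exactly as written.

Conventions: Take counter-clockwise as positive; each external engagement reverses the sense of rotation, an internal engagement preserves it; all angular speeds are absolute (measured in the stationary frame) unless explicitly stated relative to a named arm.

planetary set

class = planetary set [G3 = 20+2·13 = 46; Willis about the carrier]
classification: planetary set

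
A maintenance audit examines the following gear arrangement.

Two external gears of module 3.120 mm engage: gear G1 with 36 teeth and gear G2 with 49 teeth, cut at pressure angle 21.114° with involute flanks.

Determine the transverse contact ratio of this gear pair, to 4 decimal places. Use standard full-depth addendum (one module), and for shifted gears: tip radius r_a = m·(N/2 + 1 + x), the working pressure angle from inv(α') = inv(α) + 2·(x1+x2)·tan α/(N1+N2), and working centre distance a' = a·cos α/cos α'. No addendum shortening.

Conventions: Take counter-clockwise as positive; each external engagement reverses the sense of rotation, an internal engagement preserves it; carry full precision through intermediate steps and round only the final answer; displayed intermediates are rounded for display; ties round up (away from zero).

single-mesh involute tooth geometry (36T engaging 49T at module 3.120)
base radii: r_b1 = 52.389729, r_b2 = 71.308242
tip radii: r_a1 = 59.280000, r_a2 = 79.560000
no profile shift: α' = α, a' = a
action lengths: √(r_a1²−r_b1²) = 27.738686, √(r_a2²−r_b2²) = 35.283540
base pitch p_b = π·m·cos α = 9.143733
CR = (27.738686 + 35.283540 − 132.600000·sin 21.11400°)/9.143733 = 1.668511
contact ratio ≈ 1.6685

1.6685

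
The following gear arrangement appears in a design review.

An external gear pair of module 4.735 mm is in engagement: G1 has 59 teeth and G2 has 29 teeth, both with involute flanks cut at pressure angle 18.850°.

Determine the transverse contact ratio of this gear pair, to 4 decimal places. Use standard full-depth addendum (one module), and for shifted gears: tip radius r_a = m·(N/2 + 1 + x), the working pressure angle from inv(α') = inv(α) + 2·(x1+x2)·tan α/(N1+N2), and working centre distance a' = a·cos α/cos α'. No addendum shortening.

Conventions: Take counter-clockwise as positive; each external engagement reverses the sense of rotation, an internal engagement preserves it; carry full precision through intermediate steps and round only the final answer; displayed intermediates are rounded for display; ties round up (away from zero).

class = single-mesh tooth geometry [involute pair 59T × 29T, m = 4.735]
base radii: r_b1 = 132.191002, r_b2 = 64.975238
tip radii: r_a1 = 144.417500, r_a2 = 73.392500
no profile shift: α' = α, a' = a
action lengths: √(r_a1²−r_b1²) = 58.154564, √(r_a2²−r_b2²) = 34.127371
base pitch p_b = π·m·cos α = 14.077637
CR = (58.154564 + 34.127371 − 208.340000·sin 18.85000°)/14.077637 = 1.773665
contact ratio ≈ 1.7737

1.7737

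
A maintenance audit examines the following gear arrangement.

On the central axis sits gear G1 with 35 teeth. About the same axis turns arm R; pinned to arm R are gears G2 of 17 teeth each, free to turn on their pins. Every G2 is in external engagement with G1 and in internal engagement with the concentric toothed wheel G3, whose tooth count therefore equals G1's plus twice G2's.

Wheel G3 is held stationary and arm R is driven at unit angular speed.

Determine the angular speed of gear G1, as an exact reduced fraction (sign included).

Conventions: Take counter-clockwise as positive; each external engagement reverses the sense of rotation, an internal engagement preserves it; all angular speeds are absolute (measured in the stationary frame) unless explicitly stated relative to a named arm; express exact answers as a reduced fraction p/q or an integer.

104/35

recognized (axles ride arm R): planetary set, 35/17/69 teeth
ring teeth: 35 + 2·17 = 69
35(ω_sun−ω_arm) = −69(ω_ring−ω_arm),  ω_ring = 0, ω_arm = 1
ω_sun = 1 − (69/35)(0−1) = 104/35
exact speed ratio = 104/35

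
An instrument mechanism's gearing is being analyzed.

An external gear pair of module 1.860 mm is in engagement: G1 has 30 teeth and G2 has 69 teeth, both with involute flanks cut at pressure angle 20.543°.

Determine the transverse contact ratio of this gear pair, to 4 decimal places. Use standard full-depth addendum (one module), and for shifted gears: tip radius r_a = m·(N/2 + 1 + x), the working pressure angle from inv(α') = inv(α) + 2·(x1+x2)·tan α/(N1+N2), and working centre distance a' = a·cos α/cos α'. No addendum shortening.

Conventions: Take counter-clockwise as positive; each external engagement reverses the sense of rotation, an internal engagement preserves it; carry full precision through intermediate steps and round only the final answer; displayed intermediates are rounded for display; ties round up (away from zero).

single-mesh involute tooth geometry (30T engaging 69T at module 1.860)
base radii: r_b1 = 26.125814, r_b2 = 60.089372
tip radii: r_a1 = 29.760000, r_a2 = 66.030000
no profile shift: α' = α, a' = a
action lengths: √(r_a1²−r_b1²) = 14.251296, √(r_a2²−r_b2²) = 27.372035
base pitch p_b = π·m·cos α = 5.471778
CR = (14.251296 + 27.372035 − 92.070000·sin 20.54300°)/5.471778 = 1.702376
contact ratio ≈ 1.7024

1.7024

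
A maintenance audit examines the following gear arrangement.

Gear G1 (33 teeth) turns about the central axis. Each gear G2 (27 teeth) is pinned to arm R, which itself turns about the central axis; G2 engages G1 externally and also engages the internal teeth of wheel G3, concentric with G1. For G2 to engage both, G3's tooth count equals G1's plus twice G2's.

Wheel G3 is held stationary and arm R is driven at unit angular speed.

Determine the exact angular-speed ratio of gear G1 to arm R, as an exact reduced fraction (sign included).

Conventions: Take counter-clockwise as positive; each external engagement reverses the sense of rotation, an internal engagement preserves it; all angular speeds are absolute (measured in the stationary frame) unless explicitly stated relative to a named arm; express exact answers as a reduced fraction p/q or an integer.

recognized (axles ride arm R): planetary set, 33/27/87 teeth
ring teeth: 33 + 2·27 = 87
33(ω_sun−ω_arm) = −87(ω_ring−ω_arm),  ω_ring = 0, ω_arm = 1
ω_sun = 1 − (87/33)(0−1) = 40/11
ω_out/ω_in = 40/11

40/11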